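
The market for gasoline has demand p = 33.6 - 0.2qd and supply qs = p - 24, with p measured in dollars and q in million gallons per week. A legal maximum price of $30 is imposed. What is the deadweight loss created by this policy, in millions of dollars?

Rearranging demand gives qd = 168 - 5p. Without the control the market clears where 168 - 5p = p - 24, i.e. p* = 32 and q* = 8.
The ceiling of 30 is below the equilibrium price 32, so it binds.
At p = 30: qd = 168 - 5·30 = 18 and qs = 30 - 24 = 6.
Quantity traded falls to 6. At q = 6 the demand price is (168 - 6)/5 = 32.4 and the supply price is 24 + 6 = 30.
Deadweight loss = ½ · (32.4 - 30) · (8 - 6) = ½ · 2.4 · 2 = 2.4.

2.4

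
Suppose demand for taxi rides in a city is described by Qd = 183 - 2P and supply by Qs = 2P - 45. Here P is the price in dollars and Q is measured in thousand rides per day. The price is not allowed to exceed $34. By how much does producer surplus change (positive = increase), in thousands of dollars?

-1058

Equilibrium: 183 - 2P = 2P - 45, so 228 = 4P and P* = 57, Q* = 69.
Because the ceiling (34) lies below the market-clearing price, it is binding.
At P = 34: Qd = 183 - 2·34 = 115 and Qs = 2·34 - 45 = 23.
Producer surplus without the control is ½ · (57 - 22.5) · 69 = 1190.25.
With the ceiling, producers sell 23 units at 34, so PS = ½ · (34 - 22.5) · 23 = 132.25.
Change in producer surplus = 132.25 - 1190.25 = -1058.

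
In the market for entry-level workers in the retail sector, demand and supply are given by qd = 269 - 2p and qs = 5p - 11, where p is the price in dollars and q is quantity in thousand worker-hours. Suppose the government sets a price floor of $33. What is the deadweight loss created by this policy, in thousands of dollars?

0

Setting quantity demanded equal to quantity supplied, 269 - 2p = 5p - 11, gives p* = 40 and q* = 189.
Since 33 is below p* = 40, the floor does not bind and the free-market outcome prevails.
Since the control does not bind, no trades are prevented and deadweight loss is zero.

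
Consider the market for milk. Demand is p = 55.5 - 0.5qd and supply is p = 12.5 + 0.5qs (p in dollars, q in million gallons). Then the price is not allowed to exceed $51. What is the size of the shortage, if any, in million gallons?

0

Rearranging demand gives qd = 111 - 2p; rearranging supply gives qs = 2p - 25. Setting quantity demanded equal to quantity supplied, 111 - 2p = 2p - 25, gives p* = 34 and q* = 43.
The ceiling of 51 is above the equilibrium price 34, so it is not binding; the market clears at p* = 34, q* = 43.
Since the control does not bind, there is no shortage.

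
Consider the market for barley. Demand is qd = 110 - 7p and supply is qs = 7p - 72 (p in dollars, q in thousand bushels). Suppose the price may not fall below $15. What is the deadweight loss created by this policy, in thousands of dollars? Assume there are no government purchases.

28

In a free market, 110 - 7p = 7p - 72 gives the equilibrium p* = 13, q* = 19.
Since 15 > 13, the floor is binding.
At p = 15: qd = 110 - 7·15 = 5 and qs = 7·15 - 72 = 33.
Quantity traded falls to 5. At q = 5 the demand price is (110 - 5)/7 = 15 and the supply price is (72 + 5)/7 = 11.
Deadweight loss = ½ · (15 - 11) · (19 - 5) = ½ · 4 · 14 = 28.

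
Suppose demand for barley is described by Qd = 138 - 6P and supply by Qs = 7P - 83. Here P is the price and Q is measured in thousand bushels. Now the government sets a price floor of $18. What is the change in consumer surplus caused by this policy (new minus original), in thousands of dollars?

Setting quantity demanded equal to quantity supplied, 138 - 6P = 7P - 83, gives P* = 17 and Q* = 36.
Since 18 > 17, the floor is binding.
At P = 18: Qd = 138 - 6·18 = 30 and Qs = 7·18 - 83 = 43.
Consumer surplus without the control is ½ · (23 - 17) · 36 = 108.
With the floor, consumers buy 30 units at 18, so CS = ½ · (23 - 18) · 30 = 75.
Change in consumer surplus = 75 - 108 = -33.

-33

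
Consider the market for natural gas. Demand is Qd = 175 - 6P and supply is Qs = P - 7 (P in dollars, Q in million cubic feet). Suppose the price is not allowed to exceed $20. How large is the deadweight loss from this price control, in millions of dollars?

21

Setting quantity demanded equal to quantity supplied, 175 - 6P = P - 7, gives P* = 26 and Q* = 19.
Since 20 < 26, the ceiling is binding.
At P = 20: Qd = 175 - 6·20 = 55 and Qs = 20 - 7 = 13.
Quantity traded falls to 13. At Q = 13 the demand price is (175 - 13)/6 = 27 and the supply price is 7 + 13 = 20.
Deadweight loss = ½ · (27 - 20) · (19 - 13) = ½ · 7 · 6 = 21.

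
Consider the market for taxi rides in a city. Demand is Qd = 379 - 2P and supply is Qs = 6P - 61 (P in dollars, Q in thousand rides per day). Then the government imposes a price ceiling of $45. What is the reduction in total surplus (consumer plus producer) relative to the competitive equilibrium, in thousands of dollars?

1200

Without the control the market clears where 379 - 2P = 6P - 61, i.e. P* = 55 and Q* = 269.
Because the ceiling (45) lies below the market-clearing price, it is binding.
At P = 45: Qd = 379 - 2·45 = 289 and Qs = 6·45 - 61 = 209.
Quantity traded falls to 209. At Q = 209 the demand price is (379 - 209)/2 = 85 and the supply price is (61 + 209)/6 = 45.
Deadweight loss = ½ · (85 - 45) · (269 - 209) = ½ · 40 · 60 = 1200.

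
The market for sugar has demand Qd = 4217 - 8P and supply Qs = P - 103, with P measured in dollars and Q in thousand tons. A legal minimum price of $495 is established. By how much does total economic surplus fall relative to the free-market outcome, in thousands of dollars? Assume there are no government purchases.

Setting quantity demanded equal to quantity supplied, 4217 - 8P = P - 103, gives P* = 480 and Q* = 377.
Because the floor (495) lies above the market-clearing price, it is binding.
At P = 495: Qd = 4217 - 8·495 = 257 and Qs = 495 - 103 = 392.
Quantity traded falls to 257. At Q = 257 the demand price is (4217 - 257)/8 = 495 and the supply price is 103 + 257 = 360.
Deadweight loss = ½ · (495 - 360) · (377 - 257) = ½ · 135 · 120 = 8100.

8100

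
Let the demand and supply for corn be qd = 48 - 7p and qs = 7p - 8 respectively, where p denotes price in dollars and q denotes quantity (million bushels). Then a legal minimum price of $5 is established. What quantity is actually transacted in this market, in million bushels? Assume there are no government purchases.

13

Equilibrium: 48 - 7p = 7p - 8, so 56 = 14p and p* = 4, q* = 20.
Since 5 > 4, the floor is binding.
At p = 5: qd = 48 - 7·5 = 13 and qs = 7·5 - 8 = 27.
The quantity actually transacted is the short side, demand: 13.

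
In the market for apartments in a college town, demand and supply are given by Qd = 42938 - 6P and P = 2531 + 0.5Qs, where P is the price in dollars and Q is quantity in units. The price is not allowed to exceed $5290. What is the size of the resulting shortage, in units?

Rearranging supply gives Qs = 2P - 5062. Equilibrium: 42938 - 6P = 2P - 5062, so 48000 = 8P and P* = 6000, Q* = 6938.
Since 5290 < 6000, the ceiling is binding.
At P = 5290: Qd = 42938 - 6·5290 = 11198 and Qs = 2·5290 - 5062 = 5518.
Shortage = Qd - Qs = 11198 - 5518 = 5680.

5680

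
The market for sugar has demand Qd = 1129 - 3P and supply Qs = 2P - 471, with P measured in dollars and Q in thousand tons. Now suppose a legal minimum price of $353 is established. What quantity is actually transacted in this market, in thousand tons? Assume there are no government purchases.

In a free market, 1129 - 3P = 2P - 471 gives the equilibrium P* = 320, Q* = 169.
Because the floor (353) lies above the market-clearing price, it is binding.
At P = 353: Qd = 1129 - 3·353 = 70 and Qs = 2·353 - 471 = 235.
The quantity actually transacted is the short side, demand: 70.

70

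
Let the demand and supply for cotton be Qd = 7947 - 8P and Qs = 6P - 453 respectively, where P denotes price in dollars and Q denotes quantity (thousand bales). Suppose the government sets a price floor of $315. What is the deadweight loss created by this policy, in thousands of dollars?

Equilibrium: 7947 - 8P = 6P - 453, so 8400 = 14P and P* = 600, Q* = 3147.
Since 315 is below P* = 600, the floor does not bind and the free-market outcome prevails.
Since the control does not bind, no trades are prevented and deadweight loss is zero.

0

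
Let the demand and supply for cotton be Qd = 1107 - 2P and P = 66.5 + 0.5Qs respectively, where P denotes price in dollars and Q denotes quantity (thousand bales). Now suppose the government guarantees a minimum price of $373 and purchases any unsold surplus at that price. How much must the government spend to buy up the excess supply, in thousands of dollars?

Rearranging supply gives Qs = 2P - 133. Equilibrium: 1107 - 2P = 2P - 133, so 1240 = 4P and P* = 310, Q* = 487.
Since 373 > 310, the floor is binding.
At P = 373: Qd = 1107 - 2·373 = 361 and Qs = 2·373 - 133 = 613.
Surplus = Qs - Qd = 252.
Government expenditure = surplus × support price = 252 × 373 = 93996.

93996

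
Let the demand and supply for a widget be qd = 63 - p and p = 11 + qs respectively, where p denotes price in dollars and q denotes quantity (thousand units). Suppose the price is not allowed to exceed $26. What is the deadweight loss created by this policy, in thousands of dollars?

Rearranging supply gives qs = p - 11. Setting quantity demanded equal to quantity supplied, 63 - p = p - 11, gives p* = 37 and q* = 26.
Because the ceiling (26) lies below the market-clearing price, it is binding.
At p = 26: qd = 63 - 26 = 37 and qs = 26 - 11 = 15.
Quantity traded falls to 15. At q = 15 the demand price is 63 - 15 = 48 and the supply price is 11 + 15 = 26.
Deadweight loss = ½ · (48 - 26) · (26 - 15) = ½ · 22 · 11 = 121.

121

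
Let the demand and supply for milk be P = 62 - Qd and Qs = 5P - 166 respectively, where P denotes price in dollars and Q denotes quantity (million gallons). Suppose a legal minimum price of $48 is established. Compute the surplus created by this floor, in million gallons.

60

Rearranging demand gives Qd = 62 - P. In a free market, 62 - P = 5P - 166 gives the equilibrium P* = 38, Q* = 24.
The floor of 48 is above the equilibrium price 38, so it binds.
At P = 48: Qd = 62 - 48 = 14 and Qs = 5·48 - 166 = 74.
Surplus = Qs - Qd = 74 - 14 = 60.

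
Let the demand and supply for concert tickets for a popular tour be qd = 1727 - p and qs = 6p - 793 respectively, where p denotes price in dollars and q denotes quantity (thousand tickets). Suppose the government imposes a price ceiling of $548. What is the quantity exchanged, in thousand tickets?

Without the control the market clears where 1727 - p = 6p - 793, i.e. p* = 360 and q* = 1367.
The ceiling of 548 is above the equilibrium price 360, so it is not binding; the market clears at p* = 360, q* = 1367.

1367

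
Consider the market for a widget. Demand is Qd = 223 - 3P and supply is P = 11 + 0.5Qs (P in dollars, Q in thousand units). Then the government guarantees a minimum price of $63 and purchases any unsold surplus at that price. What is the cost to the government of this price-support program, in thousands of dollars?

4410

Rearranging supply gives Qs = 2P - 22. Setting quantity demanded equal to quantity supplied, 223 - 3P = 2P - 22, gives P* = 49 and Q* = 76.
Because the floor (63) lies above the market-clearing price, it is binding.
At P = 63: Qd = 223 - 3·63 = 34 and Qs = 2·63 - 22 = 104.
Surplus = Qs - Qd = 70.
Government expenditure = surplus × support price = 70 × 63 = 4410.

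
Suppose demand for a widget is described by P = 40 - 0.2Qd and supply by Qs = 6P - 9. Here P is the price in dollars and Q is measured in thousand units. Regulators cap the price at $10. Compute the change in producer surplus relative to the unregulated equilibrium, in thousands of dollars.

-702

Rearranging demand gives Qd = 200 - 5P. Without the control the market clears where 200 - 5P = 6P - 9, i.e. P* = 19 and Q* = 105.
Since 10 < 19, the ceiling is binding.
At P = 10: Qd = 200 - 5·10 = 150 and Qs = 6·10 - 9 = 51.
Producer surplus without the control is ½ · (19 - 1.5) · 105 = 918.75.
With the ceiling, producers sell 51 units at 10, so PS = ½ · (10 - 1.5) · 51 = 216.75.
Change in producer surplus = 216.75 - 918.75 = -702.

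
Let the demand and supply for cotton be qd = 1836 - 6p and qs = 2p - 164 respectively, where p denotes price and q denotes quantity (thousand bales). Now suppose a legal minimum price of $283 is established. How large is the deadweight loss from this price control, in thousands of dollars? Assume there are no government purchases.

Equilibrium: 1836 - 6p = 2p - 164, so 2000 = 8p and p* = 250, q* = 336.
Because the floor (283) lies above the market-clearing price, it is binding.
At p = 283: qd = 1836 - 6·283 = 138 and qs = 2·283 - 164 = 402.
Quantity traded falls to 138. At q = 138 the demand price is (1836 - 138)/6 = 283 and the supply price is (164 + 138)/2 = 151.
Deadweight loss = ½ · (283 - 151) · (336 - 138) = ½ · 132 · 198 = 13068.

13068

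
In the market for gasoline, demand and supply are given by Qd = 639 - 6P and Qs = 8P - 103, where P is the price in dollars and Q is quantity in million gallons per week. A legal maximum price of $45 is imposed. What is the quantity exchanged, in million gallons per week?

257

Without the control the market clears where 639 - 6P = 8P - 103, i.e. P* = 53 and Q* = 321.
Because the ceiling (45) lies below the market-clearing price, it is binding.
At P = 45: Qd = 639 - 6·45 = 369 and Qs = 8·45 - 103 = 257.
The quantity actually transacted is the short side, supply: 257.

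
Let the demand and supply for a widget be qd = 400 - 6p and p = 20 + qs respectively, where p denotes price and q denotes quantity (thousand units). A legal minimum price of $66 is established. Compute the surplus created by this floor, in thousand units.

Rearranging supply gives qs = p - 20. Setting quantity demanded equal to quantity supplied, 400 - 6p = p - 20, gives p* = 60 and q* = 40.
The floor of 66 is above the equilibrium price 60, so it binds.
At p = 66: qd = 400 - 6·66 = 4 and qs = 66 - 20 = 46.
Surplus = qs - qd = 46 - 4 = 42.

42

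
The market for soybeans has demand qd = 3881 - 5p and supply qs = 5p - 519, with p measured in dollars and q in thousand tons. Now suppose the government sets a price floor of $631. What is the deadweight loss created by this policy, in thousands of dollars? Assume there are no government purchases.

Without the control the market clears where 3881 - 5p = 5p - 519, i.e. p* = 440 and q* = 1681.
Since 631 > 440, the floor is binding.
At p = 631: qd = 3881 - 5·631 = 726 and qs = 5·631 - 519 = 2636.
Quantity traded falls to 726. At q = 726 the demand price is (3881 - 726)/5 = 631 and the supply price is (519 + 726)/5 = 249.
Deadweight loss = ½ · (631 - 249) · (1681 - 726) = ½ · 382 · 955 = 182405.

182405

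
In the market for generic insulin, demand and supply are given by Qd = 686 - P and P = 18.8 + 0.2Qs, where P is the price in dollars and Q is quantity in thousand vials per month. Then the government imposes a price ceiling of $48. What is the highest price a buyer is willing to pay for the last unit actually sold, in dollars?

540

Rearranging supply gives Qs = 5P - 94. In a free market, 686 - P = 5P - 94 gives the equilibrium P* = 130, Q* = 556.
The ceiling of 48 is below the equilibrium price 130, so it binds.
At P = 48: Qd = 686 - 48 = 638 and Qs = 5·48 - 94 = 146.
Only 146 units reach the market. On the demand curve, the marginal buyer's willingness to pay at Q = 146 is (686 - 146) = 540.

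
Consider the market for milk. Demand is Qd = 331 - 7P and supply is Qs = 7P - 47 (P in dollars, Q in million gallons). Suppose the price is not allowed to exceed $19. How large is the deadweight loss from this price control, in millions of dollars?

Setting quantity demanded equal to quantity supplied, 331 - 7P = 7P - 47, gives P* = 27 and Q* = 142.
The ceiling of 19 is below the equilibrium price 27, so it binds.
At P = 19: Qd = 331 - 7·19 = 198 and Qs = 7·19 - 47 = 86.
Quantity traded falls to 86. At Q = 86 the demand price is (331 - 86)/7 = 35 and the supply price is (47 + 86)/7 = 19.
Deadweight loss = ½ · (35 - 19) · (142 - 86) = ½ · 16 · 56 = 448.

448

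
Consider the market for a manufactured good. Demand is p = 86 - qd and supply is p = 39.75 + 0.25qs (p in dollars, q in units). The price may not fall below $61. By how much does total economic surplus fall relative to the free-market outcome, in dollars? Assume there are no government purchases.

Rearranging demand gives qd = 86 - p; rearranging supply gives qs = 4p - 159. Equilibrium: 86 - p = 4p - 159, so 245 = 5p and p* = 49, q* = 37.
The floor of 61 is above the equilibrium price 49, so it binds.
At p = 61: qd = 86 - 61 = 25 and qs = 4·61 - 159 = 85.
Quantity traded falls to 25. At q = 25 the demand price is 86 - 25 = 61 and the supply price is (159 + 25)/4 = 46.
Deadweight loss = ½ · (61 - 46) · (37 - 25) = ½ · 15 · 12 = 90.

90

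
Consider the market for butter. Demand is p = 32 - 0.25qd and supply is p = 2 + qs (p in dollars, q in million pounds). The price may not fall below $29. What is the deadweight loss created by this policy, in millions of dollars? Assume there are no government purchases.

Rearranging demand gives qd = 128 - 4p; rearranging supply gives qs = p - 2. Without the control the market clears where 128 - 4p = p - 2, i.e. p* = 26 and q* = 24.
The floor of 29 is above the equilibrium price 26, so it binds.
At p = 29: qd = 128 - 4·29 = 12 and qs = 29 - 2 = 27.
Quantity traded falls to 12. At q = 12 the demand price is (128 - 12)/4 = 29 and the supply price is 2 + 12 = 14.
Deadweight loss = ½ · (29 - 14) · (24 - 12) = ½ · 15 · 12 = 90.

90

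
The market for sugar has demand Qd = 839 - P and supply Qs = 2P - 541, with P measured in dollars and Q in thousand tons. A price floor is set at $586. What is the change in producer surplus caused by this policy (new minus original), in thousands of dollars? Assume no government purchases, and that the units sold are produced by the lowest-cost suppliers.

27909

Equilibrium: 839 - P = 2P - 541, so 1380 = 3P and P* = 460, Q* = 379.
Since 586 > 460, the floor is binding.
At P = 586: Qd = 839 - 586 = 253 and Qs = 2·586 - 541 = 631.
Producer surplus without the control is ½ · (460 - 270.5) · 379 = 35910.25.
With the floor, 253 units are sold at 586. The supply price at Q = 253 is 397, so PS = ½ · [(586 - 270.5) + (586 - 397)] · 253 = 63819.25.
Change in producer surplus = 63819.25 - 35910.25 = 27909.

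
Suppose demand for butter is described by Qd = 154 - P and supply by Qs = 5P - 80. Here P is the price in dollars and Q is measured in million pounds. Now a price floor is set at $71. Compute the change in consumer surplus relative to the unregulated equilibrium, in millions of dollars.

Setting quantity demanded equal to quantity supplied, 154 - P = 5P - 80, gives P* = 39 and Q* = 115.
Because the floor (71) lies above the market-clearing price, it is binding.
At P = 71: Qd = 154 - 71 = 83 and Qs = 5·71 - 80 = 275.
Consumer surplus without the control is ½ · (154 - 39) · 115 = 6612.5.
With the floor, consumers buy 83 units at 71, so CS = ½ · (154 - 71) · 83 = 3444.5.
Change in consumer surplus = 3444.5 - 6612.5 = -3168.

-3168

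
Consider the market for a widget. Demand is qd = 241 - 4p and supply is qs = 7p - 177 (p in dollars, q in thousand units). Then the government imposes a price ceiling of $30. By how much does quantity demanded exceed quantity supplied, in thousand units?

Without the control the market clears where 241 - 4p = 7p - 177, i.e. p* = 38 and q* = 89.
The ceiling of 30 is below the equilibrium price 38, so it binds.
At p = 30: qd = 241 - 4·30 = 121 and qs = 7·30 - 177 = 33.
Shortage = qd - qs = 121 - 33 = 88.

88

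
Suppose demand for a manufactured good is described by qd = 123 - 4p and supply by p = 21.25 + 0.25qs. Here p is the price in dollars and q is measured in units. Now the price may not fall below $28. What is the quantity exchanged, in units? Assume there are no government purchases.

Rearranging supply gives qs = 4p - 85. Setting quantity demanded equal to quantity supplied, 123 - 4p = 4p - 85, gives p* = 26 and q* = 19.
The floor of 28 is above the equilibrium price 26, so it binds.
At p = 28: qd = 123 - 4·28 = 11 and qs = 4·28 - 85 = 27.
The quantity actually transacted is the short side, demand: 11.

11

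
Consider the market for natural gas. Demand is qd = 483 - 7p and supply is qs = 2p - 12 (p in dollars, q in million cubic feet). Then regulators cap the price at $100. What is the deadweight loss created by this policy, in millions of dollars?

Equilibrium: 483 - 7p = 2p - 12, so 495 = 9p and p* = 55, q* = 98.
The ceiling of 100 is above the equilibrium price 55, so it is not binding; the market clears at p* = 55, q* = 98.
Since the control does not bind, no trades are prevented and deadweight loss is zero.

0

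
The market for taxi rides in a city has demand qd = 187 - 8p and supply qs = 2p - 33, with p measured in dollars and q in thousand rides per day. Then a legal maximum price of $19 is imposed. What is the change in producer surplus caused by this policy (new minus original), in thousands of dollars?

-24

Setting quantity demanded equal to quantity supplied, 187 - 8p = 2p - 33, gives p* = 22 and q* = 11.
Because the ceiling (19) lies below the market-clearing price, it is binding.
At p = 19: qd = 187 - 8·19 = 35 and qs = 2·19 - 33 = 5.
Producer surplus without the control is ½ · (22 - 16.5) · 11 = 30.25.
With the ceiling, producers sell 5 units at 19, so PS = ½ · (19 - 16.5) · 5 = 6.25.
Change in producer surplus = 6.25 - 30.25 = -24.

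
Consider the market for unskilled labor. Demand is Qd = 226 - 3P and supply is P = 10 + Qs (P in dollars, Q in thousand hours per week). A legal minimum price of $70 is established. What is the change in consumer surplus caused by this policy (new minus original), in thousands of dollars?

-357.5

Rearranging supply gives Qs = P - 10. Equilibrium: 226 - 3P = P - 10, so 236 = 4P and P* = 59, Q* = 49.
Since 70 > 59, the floor is binding.
At P = 70: Qd = 226 - 3·70 = 16 and Qs = 70 - 10 = 60.
Consumer surplus without the control is ½ · (226/3 - 59) · 49 = 2401/6.
With the floor, consumers buy 16 units at 70, so CS = ½ · (226/3 - 70) · 16 = 128/3.
Change in consumer surplus = 128/3 - 2401/6 = -357.5.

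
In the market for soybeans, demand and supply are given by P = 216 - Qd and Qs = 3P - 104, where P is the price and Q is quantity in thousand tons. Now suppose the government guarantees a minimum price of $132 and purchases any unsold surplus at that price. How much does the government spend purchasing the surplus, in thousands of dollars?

Rearranging demand gives Qd = 216 - P. Equilibrium: 216 - P = 3P - 104, so 320 = 4P and P* = 80, Q* = 136.
The floor of 132 is above the equilibrium price 80, so it binds.
At P = 132: Qd = 216 - 132 = 84 and Qs = 3·132 - 104 = 292.
Surplus = Qs - Qd = 208.
Government expenditure = surplus × support price = 208 × 132 = 27456.

27456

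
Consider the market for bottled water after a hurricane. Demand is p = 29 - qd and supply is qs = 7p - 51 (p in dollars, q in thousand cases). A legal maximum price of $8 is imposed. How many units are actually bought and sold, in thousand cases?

5

Rearranging demand gives qd = 29 - p. Equilibrium: 29 - p = 7p - 51, so 80 = 8p and p* = 10, q* = 19.
Because the ceiling (8) lies below the market-clearing price, it is binding.
At p = 8: qd = 29 - 8 = 21 and qs = 7·8 - 51 = 5.
The quantity actually transacted is the short side, supply: 5.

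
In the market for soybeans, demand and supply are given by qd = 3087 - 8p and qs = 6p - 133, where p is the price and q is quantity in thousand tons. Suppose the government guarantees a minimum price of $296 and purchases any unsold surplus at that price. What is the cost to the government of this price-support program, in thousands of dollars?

Setting quantity demanded equal to quantity supplied, 3087 - 8p = 6p - 133, gives p* = 230 and q* = 1247.
Because the floor (296) lies above the market-clearing price, it is binding.
At p = 296: qd = 3087 - 8·296 = 719 and qs = 6·296 - 133 = 1643.
Surplus = qs - qd = 924.
Government expenditure = surplus × support price = 924 × 296 = 273504.

273504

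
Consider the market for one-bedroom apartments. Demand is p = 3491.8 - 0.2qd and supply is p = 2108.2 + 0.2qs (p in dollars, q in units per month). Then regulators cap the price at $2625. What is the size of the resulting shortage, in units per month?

1750

Rearranging demand gives qd = 17459 - 5p; rearranging supply gives qs = 5p - 10541. Equilibrium: 17459 - 5p = 5p - 10541, so 28000 = 10p and p* = 2800, q* = 3459.
The ceiling of 2625 is below the equilibrium price 2800, so it binds.
At p = 2625: qd = 17459 - 5·2625 = 4334 and qs = 5·2625 - 10541 = 2584.
Shortage = qd - qs = 4334 - 2584 = 1750.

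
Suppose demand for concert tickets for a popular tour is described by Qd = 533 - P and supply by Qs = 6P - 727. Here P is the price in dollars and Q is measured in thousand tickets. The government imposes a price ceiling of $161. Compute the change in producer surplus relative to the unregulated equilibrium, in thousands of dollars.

Setting quantity demanded equal to quantity supplied, 533 - P = 6P - 727, gives P* = 180 and Q* = 353.
Since 161 < 180, the ceiling is binding.
At P = 161: Qd = 533 - 161 = 372 and Qs = 6·161 - 727 = 239.
Producer surplus without the control is ½ · (180 - 727/6) · 353 = 124609/12.
With the ceiling, producers sell 239 units at 161, so PS = ½ · (161 - 727/6) · 239 = 57121/12.
Change in producer surplus = 57121/12 - 124609/12 = -5624.

-5624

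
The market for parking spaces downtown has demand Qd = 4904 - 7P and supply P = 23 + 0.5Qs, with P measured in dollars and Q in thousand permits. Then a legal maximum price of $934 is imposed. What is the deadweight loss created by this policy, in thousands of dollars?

Rearranging supply gives Qs = 2P - 46. Equilibrium: 4904 - 7P = 2P - 46, so 4950 = 9P and P* = 550, Q* = 1054.
Since 934 is above P* = 550, the ceiling does not bind and the free-market outcome prevails.
Since the control does not bind, no trades are prevented and deadweight loss is zero.

0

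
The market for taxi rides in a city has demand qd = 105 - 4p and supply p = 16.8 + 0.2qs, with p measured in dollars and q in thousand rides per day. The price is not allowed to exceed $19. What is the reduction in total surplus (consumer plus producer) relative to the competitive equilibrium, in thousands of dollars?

22.5

Rearranging supply gives qs = 5p - 84. Without the control the market clears where 105 - 4p = 5p - 84, i.e. p* = 21 and q* = 21.
Since 19 < 21, the ceiling is binding.
At p = 19: qd = 105 - 4·19 = 29 and qs = 5·19 - 84 = 11.
Quantity traded falls to 11. At q = 11 the demand price is (105 - 11)/4 = 23.5 and the supply price is (84 + 11)/5 = 19.
Deadweight loss = ½ · (23.5 - 19) · (21 - 11) = ½ · 4.5 · 10 = 22.5.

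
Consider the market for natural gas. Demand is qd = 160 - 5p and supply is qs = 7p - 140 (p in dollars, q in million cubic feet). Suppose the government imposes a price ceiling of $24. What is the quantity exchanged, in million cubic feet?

Setting quantity demanded equal to quantity supplied, 160 - 5p = 7p - 140, gives p* = 25 and q* = 35.
Because the ceiling (24) lies below the market-clearing price, it is binding.
At p = 24: qd = 160 - 5·24 = 40 and qs = 7·24 - 140 = 28.
The quantity actually transacted is the short side, supply: 28.

28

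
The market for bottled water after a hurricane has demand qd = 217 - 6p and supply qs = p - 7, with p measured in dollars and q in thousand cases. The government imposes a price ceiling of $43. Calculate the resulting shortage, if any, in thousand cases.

0

In a free market, 217 - 6p = p - 7 gives the equilibrium p* = 32, q* = 25.
Since 43 is above p* = 32, the ceiling does not bind and the free-market outcome prevails.
Since the control does not bind, there is no shortage.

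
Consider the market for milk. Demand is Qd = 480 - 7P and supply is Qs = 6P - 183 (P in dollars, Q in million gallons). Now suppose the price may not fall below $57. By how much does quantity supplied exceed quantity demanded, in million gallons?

Without the control the market clears where 480 - 7P = 6P - 183, i.e. P* = 51 and Q* = 123.
Since 57 > 51, the floor is binding.
At P = 57: Qd = 480 - 7·57 = 81 and Qs = 6·57 - 183 = 159.
Surplus = Qs - Qd = 159 - 81 = 78.

78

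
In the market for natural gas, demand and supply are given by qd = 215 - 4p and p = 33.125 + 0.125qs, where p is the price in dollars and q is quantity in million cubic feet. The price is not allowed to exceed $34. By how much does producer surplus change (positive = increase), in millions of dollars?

-186

Rearranging supply gives qs = 8p - 265. Setting quantity demanded equal to quantity supplied, 215 - 4p = 8p - 265, gives p* = 40 and q* = 55.
Because the ceiling (34) lies below the market-clearing price, it is binding.
At p = 34: qd = 215 - 4·34 = 79 and qs = 8·34 - 265 = 7.
Producer surplus without the control is ½ · (40 - 33.125) · 55 = 189.0625.
With the ceiling, producers sell 7 units at 34, so PS = ½ · (34 - 33.125) · 7 = 3.0625.
Change in producer surplus = 3.0625 - 189.0625 = -186.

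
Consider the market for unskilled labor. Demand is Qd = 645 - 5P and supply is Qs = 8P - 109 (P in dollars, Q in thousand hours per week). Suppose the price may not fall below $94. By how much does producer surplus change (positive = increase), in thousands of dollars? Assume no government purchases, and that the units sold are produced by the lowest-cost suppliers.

4275

Setting quantity demanded equal to quantity supplied, 645 - 5P = 8P - 109, gives P* = 58 and Q* = 355.
The floor of 94 is above the equilibrium price 58, so it binds.
At P = 94: Qd = 645 - 5·94 = 175 and Qs = 8·94 - 109 = 643.
Producer surplus without the control is ½ · (58 - 13.625) · 355 = 7876.5625.
With the floor, 175 units are sold at 94. The supply price at Q = 175 is 35.5, so PS = ½ · [(94 - 13.625) + (94 - 35.5)] · 175 = 12151.5625.
Change in producer surplus = 12151.5625 - 7876.5625 = 4275.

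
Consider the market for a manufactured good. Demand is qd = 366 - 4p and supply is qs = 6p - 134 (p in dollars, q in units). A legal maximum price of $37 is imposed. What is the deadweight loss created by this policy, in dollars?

Without the control the market clears where 366 - 4p = 6p - 134, i.e. p* = 50 and q* = 166.
Since 37 < 50, the ceiling is binding.
At p = 37: qd = 366 - 4·37 = 218 and qs = 6·37 - 134 = 88.
Quantity traded falls to 88. At q = 88 the demand price is (366 - 88)/4 = 69.5 and the supply price is (134 + 88)/6 = 37.
Deadweight loss = ½ · (69.5 - 37) · (166 - 88) = ½ · 32.5 · 78 = 1267.5.

1267.5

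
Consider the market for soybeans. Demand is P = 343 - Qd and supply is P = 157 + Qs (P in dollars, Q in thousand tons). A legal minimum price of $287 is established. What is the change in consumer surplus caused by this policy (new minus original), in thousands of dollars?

Rearranging demand gives Qd = 343 - P; rearranging supply gives Qs = P - 157. Without the control the market clears where 343 - P = P - 157, i.e. P* = 250 and Q* = 93.
Since 287 > 250, the floor is binding.
At P = 287: Qd = 343 - 287 = 56 and Qs = 287 - 157 = 130.
Consumer surplus without the control is ½ · (343 - 250) · 93 = 4324.5.
With the floor, consumers buy 56 units at 287, so CS = ½ · (343 - 287) · 56 = 1568.
Change in consumer surplus = 1568 - 4324.5 = -2756.5.

-2756.5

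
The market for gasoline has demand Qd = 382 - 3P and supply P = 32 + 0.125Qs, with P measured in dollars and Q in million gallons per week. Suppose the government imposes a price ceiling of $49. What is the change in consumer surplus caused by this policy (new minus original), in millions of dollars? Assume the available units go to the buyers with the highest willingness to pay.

360

Rearranging supply gives Qs = 8P - 256. Equilibrium: 382 - 3P = 8P - 256, so 638 = 11P and P* = 58, Q* = 208.
Because the ceiling (49) lies below the market-clearing price, it is binding.
At P = 49: Qd = 382 - 3·49 = 235 and Qs = 8·49 - 256 = 136.
Consumer surplus without the control is ½ · (382/3 - 58) · 208 = 21632/3.
With the ceiling, 136 units are sold at 49 (assume they go to the highest-value buyers). The demand price at Q = 136 is 82, so CS = ½ · [(382/3 - 49) + (82 - 49)] · 136 = 22712/3.
Change in consumer surplus = 22712/3 - 21632/3 = 360.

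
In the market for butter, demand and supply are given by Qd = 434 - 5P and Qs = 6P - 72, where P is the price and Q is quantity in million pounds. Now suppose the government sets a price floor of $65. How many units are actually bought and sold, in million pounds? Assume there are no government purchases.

109

In a free market, 434 - 5P = 6P - 72 gives the equilibrium P* = 46, Q* = 204.
Because the floor (65) lies above the market-clearing price, it is binding.
At P = 65: Qd = 434 - 5·65 = 109 and Qs = 6·65 - 72 = 318.
The quantity actually transacted is the short side, demand: 109.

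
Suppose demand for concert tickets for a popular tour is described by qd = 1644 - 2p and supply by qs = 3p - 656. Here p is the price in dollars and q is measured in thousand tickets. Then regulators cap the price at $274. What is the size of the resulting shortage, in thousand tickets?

930

Setting quantity demanded equal to quantity supplied, 1644 - 2p = 3p - 656, gives p* = 460 and q* = 724.
Since 274 < 460, the ceiling is binding.
At p = 274: qd = 1644 - 2·274 = 1096 and qs = 3·274 - 656 = 166.
Shortage = qd - qs = 1096 - 166 = 930.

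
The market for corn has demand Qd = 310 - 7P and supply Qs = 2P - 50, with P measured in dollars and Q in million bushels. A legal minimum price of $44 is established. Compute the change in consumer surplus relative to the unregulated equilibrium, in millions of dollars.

-64

Equilibrium: 310 - 7P = 2P - 50, so 360 = 9P and P* = 40, Q* = 30.
The floor of 44 is above the equilibrium price 40, so it binds.
At P = 44: Qd = 310 - 7·44 = 2 and Qs = 2·44 - 50 = 38.
Consumer surplus without the control is ½ · (310/7 - 40) · 30 = 450/7.
With the floor, consumers buy 2 units at 44, so CS = ½ · (310/7 - 44) · 2 = 2/7.
Change in consumer surplus = 2/7 - 450/7 = -64.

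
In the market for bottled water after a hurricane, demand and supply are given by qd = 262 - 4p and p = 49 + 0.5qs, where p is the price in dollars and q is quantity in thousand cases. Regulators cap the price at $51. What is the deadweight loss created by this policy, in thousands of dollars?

121.5

Rearranging supply gives qs = 2p - 98. Setting quantity demanded equal to quantity supplied, 262 - 4p = 2p - 98, gives p* = 60 and q* = 22.
Since 51 < 60, the ceiling is binding.
At p = 51: qd = 262 - 4·51 = 58 and qs = 2·51 - 98 = 4.
Quantity traded falls to 4. At q = 4 the demand price is (262 - 4)/4 = 64.5 and the supply price is (98 + 4)/2 = 51.
Deadweight loss = ½ · (64.5 - 51) · (22 - 4) = ½ · 13.5 · 18 = 121.5.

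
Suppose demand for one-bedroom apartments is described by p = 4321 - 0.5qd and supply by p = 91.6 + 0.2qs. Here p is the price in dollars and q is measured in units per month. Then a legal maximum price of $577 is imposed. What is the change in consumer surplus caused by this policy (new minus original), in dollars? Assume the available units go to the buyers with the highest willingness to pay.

-1512335.25

Rearranging demand gives qd = 8642 - 2p; rearranging supply gives qs = 5p - 458. In a free market, 8642 - 2p = 5p - 458 gives the equilibrium p* = 1300, q* = 6042.
Since 577 < 1300, the ceiling is binding.
At p = 577: qd = 8642 - 2·577 = 7488 and qs = 5·577 - 458 = 2427.
Consumer surplus without the control is ½ · (4321 - 1300) · 6042 = 9126441.
With the ceiling, 2427 units are sold at 577 (assume they go to the highest-value buyers). The demand price at q = 2427 is 3107.5, so CS = ½ · [(4321 - 577) + (3107.5 - 577)] · 2427 = 7614105.75.
Change in consumer surplus = 7614105.75 - 9126441 = -1512335.25.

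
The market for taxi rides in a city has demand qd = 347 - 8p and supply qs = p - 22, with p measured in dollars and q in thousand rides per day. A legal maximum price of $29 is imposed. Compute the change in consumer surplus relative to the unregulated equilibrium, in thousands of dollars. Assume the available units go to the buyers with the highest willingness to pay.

Without the control the market clears where 347 - 8p = p - 22, i.e. p* = 41 and q* = 19.
Because the ceiling (29) lies below the market-clearing price, it is binding.
At p = 29: qd = 347 - 8·29 = 115 and qs = 29 - 22 = 7.
Consumer surplus without the control is ½ · (43.375 - 41) · 19 = 22.5625.
With the ceiling, 7 units are sold at 29 (assume they go to the highest-value buyers). The demand price at q = 7 is 42.5, so CS = ½ · [(43.375 - 29) + (42.5 - 29)] · 7 = 97.5625.
Change in consumer surplus = 97.5625 - 22.5625 = 75.

75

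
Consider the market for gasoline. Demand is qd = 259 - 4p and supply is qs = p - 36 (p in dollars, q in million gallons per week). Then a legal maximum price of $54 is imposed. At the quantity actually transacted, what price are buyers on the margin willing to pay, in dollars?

In a free market, 259 - 4p = p - 36 gives the equilibrium p* = 59, q* = 23.
The ceiling of 54 is below the equilibrium price 59, so it binds.
At p = 54: qd = 259 - 4·54 = 43 and qs = 54 - 36 = 18.
Only 18 units reach the market. On the demand curve, the marginal buyer's willingness to pay at q = 18 is (259 - 18)/4 = 60.25.

60.25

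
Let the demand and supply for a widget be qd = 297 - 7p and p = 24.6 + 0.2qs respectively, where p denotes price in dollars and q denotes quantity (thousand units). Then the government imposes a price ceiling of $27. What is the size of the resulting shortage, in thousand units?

Rearranging supply gives qs = 5p - 123. Without the control the market clears where 297 - 7p = 5p - 123, i.e. p* = 35 and q* = 52.
The ceiling of 27 is below the equilibrium price 35, so it binds.
At p = 27: qd = 297 - 7·27 = 108 and qs = 5·27 - 123 = 12.
Shortage = qd - qs = 108 - 12 = 96.

96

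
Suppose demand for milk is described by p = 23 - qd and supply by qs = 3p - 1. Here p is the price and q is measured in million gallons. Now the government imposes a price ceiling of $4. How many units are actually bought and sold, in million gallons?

Rearranging demand gives qd = 23 - p. Setting quantity demanded equal to quantity supplied, 23 - p = 3p - 1, gives p* = 6 and q* = 17.
The ceiling of 4 is below the equilibrium price 6, so it binds.
At p = 4: qd = 23 - 4 = 19 and qs = 3·4 - 1 = 11.
The quantity actually transacted is the short side, supply: 11.

11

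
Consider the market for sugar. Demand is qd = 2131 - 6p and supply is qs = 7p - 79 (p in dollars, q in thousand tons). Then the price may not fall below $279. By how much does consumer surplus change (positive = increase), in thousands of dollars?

-85456

Setting quantity demanded equal to quantity supplied, 2131 - 6p = 7p - 79, gives p* = 170 and q* = 1111.
The floor of 279 is above the equilibrium price 170, so it binds.
At p = 279: qd = 2131 - 6·279 = 457 and qs = 7·279 - 79 = 1874.
Consumer surplus without the control is ½ · (2131/6 - 170) · 1111 = 1234321/12.
With the floor, consumers buy 457 units at 279, so CS = ½ · (2131/6 - 279) · 457 = 208849/12.
Change in consumer surplus = 208849/12 - 1234321/12 = -85456.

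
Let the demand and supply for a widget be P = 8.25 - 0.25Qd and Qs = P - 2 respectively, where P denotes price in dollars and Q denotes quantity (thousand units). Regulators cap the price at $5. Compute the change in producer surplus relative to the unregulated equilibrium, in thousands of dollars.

-8

Rearranging demand gives Qd = 33 - 4P. Setting quantity demanded equal to quantity supplied, 33 - 4P = P - 2, gives P* = 7 and Q* = 5.
Since 5 < 7, the ceiling is binding.
At P = 5: Qd = 33 - 4·5 = 13 and Qs = 5 - 2 = 3.
Producer surplus without the control is ½ · (7 - 2) · 5 = 12.5.
With the ceiling, producers sell 3 units at 5, so PS = ½ · (5 - 2) · 3 = 4.5.
Change in producer surplus = 4.5 - 12.5 = -8.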